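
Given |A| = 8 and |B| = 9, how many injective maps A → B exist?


An injection sends each of |A| = 8 inputs to a distinct output in B.
# injections = |B|·(|B|-1)·…·(|B|-|A|+1) = 9! / (9 - 8)!
= 9 × 8 × 7 × 6 × 5 × 4 × 3 × 2
= 362880

Number of injections = 362880


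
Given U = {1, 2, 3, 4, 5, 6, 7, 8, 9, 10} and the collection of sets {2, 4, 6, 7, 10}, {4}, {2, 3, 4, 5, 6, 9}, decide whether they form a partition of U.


A partition requires: (1) non-empty parts, (2) pairwise disjoint, (3) union = U
Parts: {2, 4, 6, 7, 10}, {4}, {2, 3, 4, 5, 6, 9}
Union of parts: {2, 3, 4, 5, 6, 7, 9, 10}
U = {1, 2, 3, 4, 5, 6, 7, 8, 9, 10}
All non-empty? True
Pairwise disjoint? False
Covers U? False

No, not a valid partition


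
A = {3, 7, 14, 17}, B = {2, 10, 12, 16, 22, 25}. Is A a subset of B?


A ⊆ B means every element of A is in B.
Elements in A not in B: {3, 7, 14, 17}
So A ⊄ B.

No, A ⊄ B


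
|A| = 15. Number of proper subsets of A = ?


Total subsets = 2^n = 2^15 = 32768
Proper subsets exclude the set itself: 2^n - 1
= 32768 - 1
= 32767

Number of proper subsets = 32767


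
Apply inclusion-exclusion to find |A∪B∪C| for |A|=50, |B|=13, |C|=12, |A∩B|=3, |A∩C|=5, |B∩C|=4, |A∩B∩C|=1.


|A∪B∪C| = |A|+|B|+|C| - |A∩B|-|A∩C|-|B∩C| + |A∩B∩C|
= 50+13+12 - 3-5-4 + 1
= 75 - 12 + 1
= 64

|A ∪ B ∪ C| = 64


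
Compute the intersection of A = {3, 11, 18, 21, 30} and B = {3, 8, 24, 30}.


A ∩ B = elements in both A and B
A = {3, 11, 18, 21, 30}
B = {3, 8, 24, 30}
A ∩ B = {3, 30}

A ∩ B = {3, 30}


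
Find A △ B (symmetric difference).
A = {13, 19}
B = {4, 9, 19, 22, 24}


A △ B = (A \ B) ∪ (B \ A) = elements in exactly one of A or B
A \ B = {13}
B \ A = {4, 9, 22, 24}
A △ B = {4, 9, 13, 22, 24}

A △ B = {4, 9, 13, 22, 24}


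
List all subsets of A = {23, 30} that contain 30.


A subset of A contains 30 iff the remaining 1 elements form any subset of A \ {30}.
Count: 2^(n-1) = 2^1 = 2
Subsets containing 30: {30}, {23, 30}

Subsets containing 30 (2 total): {30}, {23, 30}


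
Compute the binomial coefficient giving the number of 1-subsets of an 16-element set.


C(n,k) = n! / (k!(n-k)!)
C(16,1) = 16! / (1!15!)
= 16

C(16,1) = 16


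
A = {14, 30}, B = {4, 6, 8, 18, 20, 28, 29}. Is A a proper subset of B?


A ⊂ B requires: A ⊆ B AND A ≠ B.
A ⊆ B? No
A ⊄ B, so A is not a proper subset.

No, A is not a proper subset of B


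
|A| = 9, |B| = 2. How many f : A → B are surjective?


n = |A| = 9, k = |B| = 2. Surjections via inclusion-exclusion:
S(n,k) = Σ(-1)^i × C(k,i) × (k-i)^n, i=0 to k
i=0: (-1)^0×C(2,0)×2^9 = 512
i=1: (-1)^1×C(2,1)×1^9 = -2
i=2: (-1)^2×C(2,2)×0^9 = 0
Total = 510

Number of surjections = 510


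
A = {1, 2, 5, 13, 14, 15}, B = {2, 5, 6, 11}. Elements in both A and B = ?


A = {1, 2, 5, 13, 14, 15}
B = {2, 5, 6, 11}
Region: in both A and B
Elements: {2, 5}

Elements in both A and B: {2, 5}


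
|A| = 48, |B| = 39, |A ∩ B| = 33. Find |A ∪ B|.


|A ∪ B| = |A| + |B| - |A ∩ B|
= 48 + 39 - 33
= 54

|A ∪ B| = 54


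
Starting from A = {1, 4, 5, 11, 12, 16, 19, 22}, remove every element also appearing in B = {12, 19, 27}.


A \ B = elements in A but not in B
A = {1, 4, 5, 11, 12, 16, 19, 22}
B = {12, 19, 27}
Remove from A any elements in B
A \ B = {1, 4, 5, 11, 16, 22}

A \ B = {1, 4, 5, 11, 16, 22}


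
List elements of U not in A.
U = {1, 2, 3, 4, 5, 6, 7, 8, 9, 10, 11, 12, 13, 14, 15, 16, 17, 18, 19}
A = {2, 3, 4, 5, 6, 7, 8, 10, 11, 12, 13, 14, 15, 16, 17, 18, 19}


Aᶜ = U \ A = elements in U but not in A
U = {1, 2, 3, 4, 5, 6, 7, 8, 9, 10, 11, 12, 13, 14, 15, 16, 17, 18, 19}
A = {2, 3, 4, 5, 6, 7, 8, 10, 11, 12, 13, 14, 15, 16, 17, 18, 19}
Aᶜ = {1, 9}

Aᶜ = {1, 9}


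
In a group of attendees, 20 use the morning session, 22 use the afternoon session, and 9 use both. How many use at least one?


|A ∪ B| = |A| + |B| - |A ∩ B|
= 20 + 22 - 9
= 33

|A ∪ B| = 33


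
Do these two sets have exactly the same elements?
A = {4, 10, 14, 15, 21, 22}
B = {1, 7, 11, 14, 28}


Two sets are equal iff they have exactly the same elements.
A = {4, 10, 14, 15, 21, 22}
B = {1, 7, 11, 14, 28}
Differences: {1, 4, 7, 10, 11, 15, 21, 22, 28}
A ≠ B

No, A ≠ B


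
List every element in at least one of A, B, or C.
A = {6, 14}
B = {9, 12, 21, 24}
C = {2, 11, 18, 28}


A ∪ B = {6, 9, 12, 14, 21, 24}
(A ∪ B) ∪ C = {2, 6, 9, 11, 12, 14, 18, 21, 24, 28}

A ∪ B ∪ C = {2, 6, 9, 11, 12, 14, 18, 21, 24, 28}


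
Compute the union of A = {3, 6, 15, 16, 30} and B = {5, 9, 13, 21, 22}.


A ∪ B = all elements in A or B (or both)
A = {3, 6, 15, 16, 30}
B = {5, 9, 13, 21, 22}
A ∪ B = {3, 5, 6, 9, 13, 15, 16, 21, 22, 30}

A ∪ B = {3, 5, 6, 9, 13, 15, 16, 21, 22, 30}


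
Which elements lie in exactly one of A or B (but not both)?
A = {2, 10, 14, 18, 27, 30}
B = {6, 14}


A △ B = (A \ B) ∪ (B \ A) = elements in exactly one of A or B
A \ B = {2, 10, 18, 27, 30}
B \ A = {6}
A △ B = {2, 6, 10, 18, 27, 30}

A △ B = {2, 6, 10, 18, 27, 30}


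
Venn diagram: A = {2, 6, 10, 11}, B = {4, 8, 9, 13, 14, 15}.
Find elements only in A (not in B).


A = {2, 6, 10, 11}
B = {4, 8, 9, 13, 14, 15}
Region: only in A (not in B)
Elements: {2, 6, 10, 11}

Elements only in A (not in B): {2, 6, 10, 11}


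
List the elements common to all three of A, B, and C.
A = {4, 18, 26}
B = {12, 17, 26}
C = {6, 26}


A ∩ B = {26}
(A ∩ B) ∩ C = {26}

A ∩ B ∩ C = {26}


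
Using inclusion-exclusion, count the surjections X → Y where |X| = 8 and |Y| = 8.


n = |X| = 8, k = |Y| = 8. Surjections via inclusion-exclusion:
S(n,k) = Σ(-1)^i × C(k,i) × (k-i)^n, i=0 to k
i=0: (-1)^0×C(8,0)×8^8 = 16777216
i=1: (-1)^1×C(8,1)×7^8 = -46118408
i=2: (-1)^2×C(8,2)×6^8 = 47029248
i=3: (-1)^3×C(8,3)×5^8 = -21875000
i=4: (-1)^4×C(8,4)×4^8 = 4587520
i=5: (-1)^5×C(8,5)×3^8 = -367416
i=6: (-1)^6×C(8,6)×2^8 = 7168
i=7: (-1)^7×C(8,7)×1^8 = -8
i=8: (-1)^8×C(8,8)×0^8 = 0
Total = 40320

Number of surjections = 40320


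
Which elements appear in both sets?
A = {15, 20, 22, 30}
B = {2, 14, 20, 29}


A ∩ B = elements in both A and B
A = {15, 20, 22, 30}
B = {2, 14, 20, 29}
A ∩ B = {20}

A ∩ B = {20}


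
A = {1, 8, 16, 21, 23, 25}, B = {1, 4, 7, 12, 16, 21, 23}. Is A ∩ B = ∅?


Disjoint means A ∩ B = ∅.
A ∩ B = {1, 16, 21, 23}
A ∩ B ≠ ∅, so A and B are NOT disjoint.

No, A and B are not disjoint (A ∩ B = {1, 16, 21, 23})


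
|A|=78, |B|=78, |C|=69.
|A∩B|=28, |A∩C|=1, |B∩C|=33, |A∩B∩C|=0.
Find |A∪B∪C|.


|A∪B∪C| = |A|+|B|+|C| - |A∩B|-|A∩C|-|B∩C| + |A∩B∩C|
= 78+78+69 - 28-1-33 + 0
= 225 - 62 + 0
= 163

|A ∪ B ∪ C| = 163


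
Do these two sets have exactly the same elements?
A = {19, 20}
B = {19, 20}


Two sets are equal iff they have exactly the same elements.
A = {19, 20}
B = {19, 20}
Same elements → A = B

Yes, A = B


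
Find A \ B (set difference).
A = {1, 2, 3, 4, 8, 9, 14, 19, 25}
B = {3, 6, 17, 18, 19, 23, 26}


A \ B = elements in A but not in B
A = {1, 2, 3, 4, 8, 9, 14, 19, 25}
B = {3, 6, 17, 18, 19, 23, 26}
Remove from A any elements in B
A \ B = {1, 2, 4, 8, 9, 14, 25}

A \ B = {1, 2, 4, 8, 9, 14, 25}


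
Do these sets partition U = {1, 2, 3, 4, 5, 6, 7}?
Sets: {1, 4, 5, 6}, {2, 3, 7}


A partition requires: (1) non-empty parts, (2) pairwise disjoint, (3) union = U
Parts: {1, 4, 5, 6}, {2, 3, 7}
Union of parts: {1, 2, 3, 4, 5, 6, 7}
U = {1, 2, 3, 4, 5, 6, 7}
All non-empty? True
Pairwise disjoint? True
Covers U? True

Yes, valid partition


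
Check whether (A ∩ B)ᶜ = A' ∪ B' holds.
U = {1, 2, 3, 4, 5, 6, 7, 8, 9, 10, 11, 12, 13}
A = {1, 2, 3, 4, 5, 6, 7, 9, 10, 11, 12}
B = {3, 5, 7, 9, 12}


LHS: A ∩ B = {3, 5, 7, 9, 12}
(A ∩ B)' = U \ (A ∩ B) = {1, 2, 4, 6, 8, 10, 11, 13}
A' = {8, 13}, B' = {1, 2, 4, 6, 8, 10, 11, 13}
Claimed RHS: A' ∪ B' = {1, 2, 4, 6, 8, 10, 11, 13}
Identity is VALID: LHS = RHS = {1, 2, 4, 6, 8, 10, 11, 13} ✓

Identity is valid. (A ∩ B)' = A' ∪ B' = {1, 2, 4, 6, 8, 10, 11, 13}


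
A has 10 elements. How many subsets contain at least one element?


Total subsets = 2^n = 2^10 = 1024
Non-empty subsets exclude the empty set: 2^n - 1
= 1024 - 1
= 1023

Number of non-empty subsets = 1023


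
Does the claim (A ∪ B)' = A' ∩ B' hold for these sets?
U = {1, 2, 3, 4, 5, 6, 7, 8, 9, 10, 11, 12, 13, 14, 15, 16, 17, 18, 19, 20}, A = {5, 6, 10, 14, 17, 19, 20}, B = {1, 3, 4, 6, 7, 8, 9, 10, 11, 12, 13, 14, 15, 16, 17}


LHS: A ∪ B = {1, 3, 4, 5, 6, 7, 8, 9, 10, 11, 12, 13, 14, 15, 16, 17, 19, 20}
(A ∪ B)' = U \ (A ∪ B) = {2, 18}
A' = {1, 2, 3, 4, 7, 8, 9, 11, 12, 13, 15, 16, 18}, B' = {2, 5, 18, 19, 20}
Claimed RHS: A' ∩ B' = {2, 18}
Identity is VALID: LHS = RHS = {2, 18} ✓

Identity is valid. (A ∪ B)' = A' ∩ B' = {2, 18}


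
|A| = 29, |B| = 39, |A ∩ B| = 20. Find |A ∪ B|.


|A ∪ B| = |A| + |B| - |A ∩ B|
= 29 + 39 - 20
= 48

|A ∪ B| = 48


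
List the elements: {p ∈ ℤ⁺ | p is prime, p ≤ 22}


Checking each candidate:
Condition: primes ≤ 22
Result = {2, 3, 5, 7, 11, 13, 17, 19}

{2, 3, 5, 7, 11, 13, 17, 19}


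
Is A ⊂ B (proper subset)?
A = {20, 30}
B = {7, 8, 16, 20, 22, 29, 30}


A ⊂ B requires: A ⊆ B AND A ≠ B.
A ⊆ B? Yes
A = B? No
A ⊂ B: Yes (A is a proper subset of B)

Yes, A ⊂ B


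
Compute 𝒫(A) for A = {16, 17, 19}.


|A| = 3, so |P(A)| = 2^3 = 8
Enumerate subsets by cardinality (0 to 3):
∅, {16}, {17}, {19}, {16, 17}, {16, 19}, {17, 19}, {16, 17, 19}

P(A) has 8 subsets: ∅, {16}, {17}, {19}, {16, 17}, {16, 19}, {17, 19}, {16, 17, 19}


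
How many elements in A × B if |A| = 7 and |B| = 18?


|A × B| = |A| × |B|
= 7 × 18
= 126

|A × B| = 126


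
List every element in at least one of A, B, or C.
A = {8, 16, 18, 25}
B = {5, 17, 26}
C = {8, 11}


A ∪ B = {5, 8, 16, 17, 18, 25, 26}
(A ∪ B) ∪ C = {5, 8, 11, 16, 17, 18, 25, 26}

A ∪ B ∪ C = {5, 8, 11, 16, 17, 18, 25, 26}


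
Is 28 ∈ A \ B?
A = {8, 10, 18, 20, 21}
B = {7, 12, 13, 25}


A = {8, 10, 18, 20, 21}, B = {7, 12, 13, 25}
A \ B = elements in A but not in B
A \ B = {8, 10, 18, 20, 21}
Checking if 28 ∈ A \ B
28 is not in A \ B → False

28 ∉ A \ B


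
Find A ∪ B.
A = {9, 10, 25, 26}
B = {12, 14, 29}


A ∪ B = all elements in A or B (or both)
A = {9, 10, 25, 26}
B = {12, 14, 29}
A ∪ B = {9, 10, 12, 14, 25, 26, 29}

A ∪ B = {9, 10, 12, 14, 25, 26, 29}


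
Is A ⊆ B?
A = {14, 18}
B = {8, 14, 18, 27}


A ⊆ B means every element of A is in B.
All elements of A are in B.
So A ⊆ B.

Yes, A ⊆ B


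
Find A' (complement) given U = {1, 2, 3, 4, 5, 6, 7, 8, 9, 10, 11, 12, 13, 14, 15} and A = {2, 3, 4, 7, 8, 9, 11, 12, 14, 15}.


Aᶜ = U \ A = elements in U but not in A
U = {1, 2, 3, 4, 5, 6, 7, 8, 9, 10, 11, 12, 13, 14, 15}
A = {2, 3, 4, 7, 8, 9, 11, 12, 14, 15}
Aᶜ = {1, 5, 6, 10, 13}

Aᶜ = {1, 5, 6, 10, 13}


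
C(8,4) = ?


C(n,k) = n! / (k!(n-k)!)
C(8,4) = 8! / (4!4!)
= 70

C(8,4) = 70


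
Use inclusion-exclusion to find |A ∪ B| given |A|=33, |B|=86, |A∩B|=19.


|A ∪ B| = |A| + |B| - |A ∩ B|
= 33 + 86 - 19
= 100

|A ∪ B| = 100


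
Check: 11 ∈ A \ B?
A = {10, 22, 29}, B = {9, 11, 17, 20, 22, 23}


A = {10, 22, 29}, B = {9, 11, 17, 20, 22, 23}
A \ B = elements in A but not in B
A \ B = {10, 29}
Checking if 11 ∈ A \ B
11 is not in A \ B → False

11 ∉ A \ B


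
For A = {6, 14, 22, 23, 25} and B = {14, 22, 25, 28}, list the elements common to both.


A ∩ B = elements in both A and B
A = {6, 14, 22, 23, 25}
B = {14, 22, 25, 28}
A ∩ B = {14, 22, 25}

A ∩ B = {14, 22, 25}


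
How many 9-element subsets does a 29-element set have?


C(n,k) = n! / (k!(n-k)!)
C(29,9) = 29! / (9!20!)
= 10015005

C(29,9) = 10015005


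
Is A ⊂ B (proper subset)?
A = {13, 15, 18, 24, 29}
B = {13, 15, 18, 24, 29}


A ⊂ B requires: A ⊆ B AND A ≠ B.
A ⊆ B? Yes
A = B? Yes
A = B, so A is not a PROPER subset.

No, A is not a proper subset of B


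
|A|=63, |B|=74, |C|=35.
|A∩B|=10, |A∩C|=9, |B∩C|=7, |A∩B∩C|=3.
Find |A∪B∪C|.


|A∪B∪C| = |A|+|B|+|C| - |A∩B|-|A∩C|-|B∩C| + |A∩B∩C|
= 63+74+35 - 10-9-7 + 3
= 172 - 26 + 3
= 149

|A ∪ B ∪ C| = 149


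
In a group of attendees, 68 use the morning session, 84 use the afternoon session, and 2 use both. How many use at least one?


|A ∪ B| = |A| + |B| - |A ∩ B|
= 68 + 84 - 2
= 150

|A ∪ B| = 150


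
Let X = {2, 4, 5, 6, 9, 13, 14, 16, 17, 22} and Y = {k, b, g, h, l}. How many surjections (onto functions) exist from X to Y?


n = |X| = 10, k = |Y| = 5. Surjections via inclusion-exclusion:
S(n,k) = Σ(-1)^i × C(k,i) × (k-i)^n, i=0 to k
i=0: (-1)^0×C(5,0)×5^10 = 9765625
i=1: (-1)^1×C(5,1)×4^10 = -5242880
i=2: (-1)^2×C(5,2)×3^10 = 590490
i=3: (-1)^3×C(5,3)×2^10 = -10240
i=4: (-1)^4×C(5,4)×1^10 = 5
i=5: (-1)^5×C(5,5)×0^10 = 0
Total = 5103000

Number of surjections = 5103000


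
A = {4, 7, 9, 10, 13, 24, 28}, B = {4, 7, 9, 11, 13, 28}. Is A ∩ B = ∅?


Disjoint means A ∩ B = ∅.
A ∩ B = {4, 7, 9, 13, 28}
A ∩ B ≠ ∅, so A and B are NOT disjoint.

No, A and B are not disjoint (A ∩ B = {4, 7, 9, 13, 28})


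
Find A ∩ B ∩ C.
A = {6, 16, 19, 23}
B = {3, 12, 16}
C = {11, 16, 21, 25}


A ∩ B = {16}
(A ∩ B) ∩ C = {16}

A ∩ B ∩ C = {16}


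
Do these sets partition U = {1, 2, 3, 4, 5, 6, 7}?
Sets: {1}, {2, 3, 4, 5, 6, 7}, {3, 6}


A partition requires: (1) non-empty parts, (2) pairwise disjoint, (3) union = U
Parts: {1}, {2, 3, 4, 5, 6, 7}, {3, 6}
Union of parts: {1, 2, 3, 4, 5, 6, 7}
U = {1, 2, 3, 4, 5, 6, 7}
All non-empty? True
Pairwise disjoint? False
Covers U? True

No, not a valid partition


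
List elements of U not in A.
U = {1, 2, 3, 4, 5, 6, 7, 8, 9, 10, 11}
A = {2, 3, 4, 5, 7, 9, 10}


Aᶜ = U \ A = elements in U but not in A
U = {1, 2, 3, 4, 5, 6, 7, 8, 9, 10, 11}
A = {2, 3, 4, 5, 7, 9, 10}
Aᶜ = {1, 6, 8, 11}

Aᶜ = {1, 6, 8, 11}


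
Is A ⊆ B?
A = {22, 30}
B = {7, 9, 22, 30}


A ⊆ B means every element of A is in B.
All elements of A are in B.
So A ⊆ B.

Yes, A ⊆ B


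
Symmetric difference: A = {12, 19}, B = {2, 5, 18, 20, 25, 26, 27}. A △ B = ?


A △ B = (A \ B) ∪ (B \ A) = elements in exactly one of A or B
A \ B = {12, 19}
B \ A = {2, 5, 18, 20, 25, 26, 27}
A △ B = {2, 5, 12, 18, 19, 20, 25, 26, 27}

A △ B = {2, 5, 12, 18, 19, 20, 25, 26, 27}


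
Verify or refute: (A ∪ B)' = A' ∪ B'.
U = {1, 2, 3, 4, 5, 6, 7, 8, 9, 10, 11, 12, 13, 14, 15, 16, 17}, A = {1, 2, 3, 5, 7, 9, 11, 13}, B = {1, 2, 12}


LHS: A ∪ B = {1, 2, 3, 5, 7, 9, 11, 12, 13}
(A ∪ B)' = U \ (A ∪ B) = {4, 6, 8, 10, 14, 15, 16, 17}
A' = {4, 6, 8, 10, 12, 14, 15, 16, 17}, B' = {3, 4, 5, 6, 7, 8, 9, 10, 11, 13, 14, 15, 16, 17}
Claimed RHS: A' ∪ B' = {3, 4, 5, 6, 7, 8, 9, 10, 11, 12, 13, 14, 15, 16, 17}
Identity is INVALID: LHS = {4, 6, 8, 10, 14, 15, 16, 17} but the RHS claimed here equals {3, 4, 5, 6, 7, 8, 9, 10, 11, 12, 13, 14, 15, 16, 17}. The correct form is (A ∪ B)' = A' ∩ B'.

Identity is invalid: (A ∪ B)' = {4, 6, 8, 10, 14, 15, 16, 17} but A' ∪ B' = {3, 4, 5, 6, 7, 8, 9, 10, 11, 12, 13, 14, 15, 16, 17}. The correct De Morgan law is (A ∪ B)' = A' ∩ B'.


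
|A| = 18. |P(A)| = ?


Number of subsets = 2^n
= 2^18
= 262144

|P(A)| = 262144


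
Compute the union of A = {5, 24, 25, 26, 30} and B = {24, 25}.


A ∪ B = all elements in A or B (or both)
A = {5, 24, 25, 26, 30}
B = {24, 25}
A ∪ B = {5, 24, 25, 26, 30}

A ∪ B = {5, 24, 25, 26, 30}


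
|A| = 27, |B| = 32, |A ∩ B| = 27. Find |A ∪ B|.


|A ∪ B| = |A| + |B| - |A ∩ B|
= 27 + 32 - 27
= 32

|A ∪ B| = 32


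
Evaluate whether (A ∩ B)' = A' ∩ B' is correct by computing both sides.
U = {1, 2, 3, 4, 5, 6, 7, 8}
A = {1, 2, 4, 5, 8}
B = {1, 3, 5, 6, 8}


LHS: A ∩ B = {1, 5, 8}
(A ∩ B)' = U \ (A ∩ B) = {2, 3, 4, 6, 7}
A' = {3, 6, 7}, B' = {2, 4, 7}
Claimed RHS: A' ∩ B' = {7}
Identity is INVALID: LHS = {2, 3, 4, 6, 7} but the RHS claimed here equals {7}. The correct form is (A ∩ B)' = A' ∪ B'.

Identity is invalid: (A ∩ B)' = {2, 3, 4, 6, 7} but A' ∩ B' = {7}. The correct De Morgan law is (A ∩ B)' = A' ∪ B'.


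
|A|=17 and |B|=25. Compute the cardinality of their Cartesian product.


|A × B| = |A| × |B|
= 17 × 25
= 425

|A × B| = 425


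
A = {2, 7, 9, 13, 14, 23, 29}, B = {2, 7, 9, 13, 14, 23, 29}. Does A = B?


Two sets are equal iff they have exactly the same elements.
A = {2, 7, 9, 13, 14, 23, 29}
B = {2, 7, 9, 13, 14, 23, 29}
Same elements → A = B

Yes, A = B


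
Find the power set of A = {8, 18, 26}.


|A| = 3, so |P(A)| = 2^3 = 8
Enumerate subsets by cardinality (0 to 3):
∅, {8}, {18}, {26}, {8, 18}, {8, 26}, {18, 26}, {8, 18, 26}

P(A) has 8 subsets: ∅, {8}, {18}, {26}, {8, 18}, {8, 26}, {18, 26}, {8, 18, 26}


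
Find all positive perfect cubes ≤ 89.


Checking each candidate:
Condition: positive perfect cubes ≤ 89
Result = {1, 8, 27, 64}

{1, 8, 27, 64}


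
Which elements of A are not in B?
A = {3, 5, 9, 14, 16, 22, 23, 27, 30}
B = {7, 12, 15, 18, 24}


A \ B = elements in A but not in B
A = {3, 5, 9, 14, 16, 22, 23, 27, 30}
B = {7, 12, 15, 18, 24}
Remove from A any elements in B
A \ B = {3, 5, 9, 14, 16, 22, 23, 27, 30}

A \ B = {3, 5, 9, 14, 16, 22, 23, 27, 30}


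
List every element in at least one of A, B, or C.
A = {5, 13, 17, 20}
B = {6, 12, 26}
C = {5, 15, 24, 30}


A ∪ B = {5, 6, 12, 13, 17, 20, 26}
(A ∪ B) ∪ C = {5, 6, 12, 13, 15, 17, 20, 24, 26, 30}

A ∪ B ∪ C = {5, 6, 12, 13, 15, 17, 20, 24, 26, 30}


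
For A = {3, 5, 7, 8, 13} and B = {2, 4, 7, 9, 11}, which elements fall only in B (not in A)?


A = {3, 5, 7, 8, 13}
B = {2, 4, 7, 9, 11}
Region: only in B (not in A)
Elements: {2, 4, 9, 11}

Elements only in B (not in A): {2, 4, 9, 11}


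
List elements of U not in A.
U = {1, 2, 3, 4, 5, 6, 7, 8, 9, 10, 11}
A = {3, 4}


Aᶜ = U \ A = elements in U but not in A
U = {1, 2, 3, 4, 5, 6, 7, 8, 9, 10, 11}
A = {3, 4}
Aᶜ = {1, 2, 5, 6, 7, 8, 9, 10, 11}

Aᶜ = {1, 2, 5, 6, 7, 8, 9, 10, 11}


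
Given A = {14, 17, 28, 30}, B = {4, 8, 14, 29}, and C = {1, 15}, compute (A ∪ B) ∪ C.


A ∪ B = {4, 8, 14, 17, 28, 29, 30}
(A ∪ B) ∪ C = {1, 4, 8, 14, 15, 17, 28, 29, 30}

A ∪ B ∪ C = {1, 4, 8, 14, 15, 17, 28, 29, 30}


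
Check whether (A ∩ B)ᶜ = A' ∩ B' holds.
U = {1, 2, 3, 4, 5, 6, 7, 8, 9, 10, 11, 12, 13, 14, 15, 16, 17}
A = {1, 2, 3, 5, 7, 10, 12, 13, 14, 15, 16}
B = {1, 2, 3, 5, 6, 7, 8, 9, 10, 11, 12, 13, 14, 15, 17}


LHS: A ∩ B = {1, 2, 3, 5, 7, 10, 12, 13, 14, 15}
(A ∩ B)' = U \ (A ∩ B) = {4, 6, 8, 9, 11, 16, 17}
A' = {4, 6, 8, 9, 11, 17}, B' = {4, 16}
Claimed RHS: A' ∩ B' = {4}
Identity is INVALID: LHS = {4, 6, 8, 9, 11, 16, 17} but the RHS claimed here equals {4}. The correct form is (A ∩ B)' = A' ∪ B'.

Identity is invalid: (A ∩ B)' = {4, 6, 8, 9, 11, 16, 17} but A' ∩ B' = {4}. The correct De Morgan law is (A ∩ B)' = A' ∪ B'.


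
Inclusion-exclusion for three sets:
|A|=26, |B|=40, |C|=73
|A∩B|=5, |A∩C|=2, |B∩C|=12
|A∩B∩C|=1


|A∪B∪C| = |A|+|B|+|C| - |A∩B|-|A∩C|-|B∩C| + |A∩B∩C|
= 26+40+73 - 5-2-12 + 1
= 139 - 19 + 1
= 121

|A ∪ B ∪ C| = 121


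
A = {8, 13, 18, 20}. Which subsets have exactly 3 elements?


|A| = 4, so A has C(4,3) = 4 subsets of size 3.
Enumerate by choosing 3 elements from A at a time:
{8, 13, 18}, {8, 13, 20}, {8, 18, 20}, {13, 18, 20}

3-element subsets (4 total): {8, 13, 18}, {8, 13, 20}, {8, 18, 20}, {13, 18, 20}


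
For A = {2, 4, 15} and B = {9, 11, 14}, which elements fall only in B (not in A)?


A = {2, 4, 15}
B = {9, 11, 14}
Region: only in B (not in A)
Elements: {9, 11, 14}

Elements only in B (not in A): {9, 11, 14}


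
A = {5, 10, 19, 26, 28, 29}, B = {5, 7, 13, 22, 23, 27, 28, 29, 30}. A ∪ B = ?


A ∪ B = all elements in A or B (or both)
A = {5, 10, 19, 26, 28, 29}
B = {5, 7, 13, 22, 23, 27, 28, 29, 30}
A ∪ B = {5, 7, 10, 13, 19, 22, 23, 26, 27, 28, 29, 30}

A ∪ B = {5, 7, 10, 13, 19, 22, 23, 26, 27, 28, 29, 30}


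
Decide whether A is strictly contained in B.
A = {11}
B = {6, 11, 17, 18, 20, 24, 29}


A ⊂ B requires: A ⊆ B AND A ≠ B.
A ⊆ B? Yes
A = B? No
A ⊂ B: Yes (A is a proper subset of B)

Yes, A ⊂ B


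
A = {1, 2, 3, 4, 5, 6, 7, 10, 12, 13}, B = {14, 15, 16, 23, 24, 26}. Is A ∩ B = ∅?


Disjoint means A ∩ B = ∅.
A ∩ B = ∅
A ∩ B = ∅, so A and B are disjoint.

Yes, A and B are disjoint


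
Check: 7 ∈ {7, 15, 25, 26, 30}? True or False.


A = {7, 15, 25, 26, 30}
Checking if 7 is in A
7 is in A → True

7 ∈ A


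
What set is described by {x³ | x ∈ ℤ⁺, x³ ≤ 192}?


Checking each candidate:
Condition: positive perfect cubes ≤ 192
Result = {1, 8, 27, 64, 125}

{1, 8, 27, 64, 125}


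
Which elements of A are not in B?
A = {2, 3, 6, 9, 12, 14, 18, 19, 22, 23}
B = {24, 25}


A \ B = elements in A but not in B
A = {2, 3, 6, 9, 12, 14, 18, 19, 22, 23}
B = {24, 25}
Remove from A any elements in B
A \ B = {2, 3, 6, 9, 12, 14, 18, 19, 22, 23}

A \ B = {2, 3, 6, 9, 12, 14, 18, 19, 22, 23}


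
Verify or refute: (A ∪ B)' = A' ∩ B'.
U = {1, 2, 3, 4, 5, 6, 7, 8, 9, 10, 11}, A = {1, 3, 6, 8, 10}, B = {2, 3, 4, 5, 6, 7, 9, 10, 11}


LHS: A ∪ B = {1, 2, 3, 4, 5, 6, 7, 8, 9, 10, 11}
(A ∪ B)' = U \ (A ∪ B) = ∅
A' = {2, 4, 5, 7, 9, 11}, B' = {1, 8}
Claimed RHS: A' ∩ B' = ∅
Identity is VALID: LHS = RHS = ∅ ✓

Identity is valid. (A ∪ B)' = A' ∩ B' = ∅


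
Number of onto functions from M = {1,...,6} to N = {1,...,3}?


n = |M| = 6, k = |N| = 3. Surjections via inclusion-exclusion:
S(n,k) = Σ(-1)^i × C(k,i) × (k-i)^n, i=0 to k
i=0: (-1)^0×C(3,0)×3^6 = 729
i=1: (-1)^1×C(3,1)×2^6 = -192
i=2: (-1)^2×C(3,2)×1^6 = 3
i=3: (-1)^3×C(3,3)×0^6 = 0
Total = 540

Number of surjections = 540


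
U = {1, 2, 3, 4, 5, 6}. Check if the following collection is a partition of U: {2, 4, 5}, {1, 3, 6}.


A partition requires: (1) non-empty parts, (2) pairwise disjoint, (3) union = U
Parts: {2, 4, 5}, {1, 3, 6}
Union of parts: {1, 2, 3, 4, 5, 6}
U = {1, 2, 3, 4, 5, 6}
All non-empty? True
Pairwise disjoint? True
Covers U? True

Yes, valid partition


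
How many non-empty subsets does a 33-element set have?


Total subsets = 2^n = 2^33 = 8589934592
Non-empty subsets exclude the empty set: 2^n - 1
= 8589934592 - 1
= 8589934591

Number of non-empty subsets = 8589934591


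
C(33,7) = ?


C(n,k) = n! / (k!(n-k)!)
C(33,7) = 33! / (7!26!)
= 4272048

C(33,7) = 4272048


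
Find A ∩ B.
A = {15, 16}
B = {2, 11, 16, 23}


A ∩ B = elements in both A and B
A = {15, 16}
B = {2, 11, 16, 23}
A ∩ B = {16}

A ∩ B = {16}


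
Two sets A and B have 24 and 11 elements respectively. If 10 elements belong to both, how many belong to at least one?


|A ∪ B| = |A| + |B| - |A ∩ B|
= 24 + 11 - 10
= 25

|A ∪ B| = 25


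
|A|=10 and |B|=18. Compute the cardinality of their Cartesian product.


|A × B| = |A| × |B|
= 10 × 18
= 180

|A × B| = 180


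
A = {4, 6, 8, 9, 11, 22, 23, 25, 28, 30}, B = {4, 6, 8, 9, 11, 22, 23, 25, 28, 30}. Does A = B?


Two sets are equal iff they have exactly the same elements.
A = {4, 6, 8, 9, 11, 22, 23, 25, 28, 30}
B = {4, 6, 8, 9, 11, 22, 23, 25, 28, 30}
Same elements → A = B

Yes, A = B


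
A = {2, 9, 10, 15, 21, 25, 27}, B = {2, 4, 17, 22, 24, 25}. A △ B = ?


A △ B = (A \ B) ∪ (B \ A) = elements in exactly one of A or B
A \ B = {9, 10, 15, 21, 27}
B \ A = {4, 17, 22, 24}
A △ B = {4, 9, 10, 15, 17, 21, 22, 24, 27}

A △ B = {4, 9, 10, 15, 17, 21, 22, 24, 27}


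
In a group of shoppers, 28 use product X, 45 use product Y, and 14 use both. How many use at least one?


|A ∪ B| = |A| + |B| - |A ∩ B|
= 28 + 45 - 14
= 59

|A ∪ B| = 59


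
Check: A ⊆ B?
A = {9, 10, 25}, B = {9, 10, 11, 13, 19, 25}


A ⊆ B means every element of A is in B.
All elements of A are in B.
So A ⊆ B.

Yes, A ⊆ B


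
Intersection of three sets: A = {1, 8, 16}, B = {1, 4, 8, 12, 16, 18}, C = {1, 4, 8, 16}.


A ∩ B = {1, 8, 16}
(A ∩ B) ∩ C = {1, 8, 16}

A ∩ B ∩ C = {1, 8, 16}


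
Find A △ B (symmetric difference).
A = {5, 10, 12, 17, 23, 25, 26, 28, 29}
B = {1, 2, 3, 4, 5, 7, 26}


A △ B = (A \ B) ∪ (B \ A) = elements in exactly one of A or B
A \ B = {10, 12, 17, 23, 25, 28, 29}
B \ A = {1, 2, 3, 4, 7}
A △ B = {1, 2, 3, 4, 7, 10, 12, 17, 23, 25, 28, 29}

A △ B = {1, 2, 3, 4, 7, 10, 12, 17, 23, 25, 28, 29}


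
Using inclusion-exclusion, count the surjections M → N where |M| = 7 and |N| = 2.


n = |M| = 7, k = |N| = 2. Surjections via inclusion-exclusion:
S(n,k) = Σ(-1)^i × C(k,i) × (k-i)^n, i=0 to k
i=0: (-1)^0×C(2,0)×2^7 = 128
i=1: (-1)^1×C(2,1)×1^7 = -2
i=2: (-1)^2×C(2,2)×0^7 = 0
Total = 126

Number of surjections = 126


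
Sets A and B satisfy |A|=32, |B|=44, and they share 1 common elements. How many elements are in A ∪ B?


|A ∪ B| = |A| + |B| - |A ∩ B|
= 32 + 44 - 1
= 75

|A ∪ B| = 75


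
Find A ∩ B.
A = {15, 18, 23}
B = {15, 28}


A ∩ B = elements in both A and B
A = {15, 18, 23}
B = {15, 28}
A ∩ B = {15}

A ∩ B = {15}


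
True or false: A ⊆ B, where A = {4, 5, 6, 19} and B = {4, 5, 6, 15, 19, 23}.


A ⊆ B means every element of A is in B.
All elements of A are in B.
So A ⊆ B.

Yes, A ⊆ B


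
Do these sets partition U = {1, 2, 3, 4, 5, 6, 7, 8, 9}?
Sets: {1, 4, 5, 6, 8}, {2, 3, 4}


A partition requires: (1) non-empty parts, (2) pairwise disjoint, (3) union = U
Parts: {1, 4, 5, 6, 8}, {2, 3, 4}
Union of parts: {1, 2, 3, 4, 5, 6, 8}
U = {1, 2, 3, 4, 5, 6, 7, 8, 9}
All non-empty? True
Pairwise disjoint? False
Covers U? False

No, not a valid partition


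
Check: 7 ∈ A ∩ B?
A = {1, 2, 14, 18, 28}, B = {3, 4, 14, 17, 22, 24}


A = {1, 2, 14, 18, 28}, B = {3, 4, 14, 17, 22, 24}
A ∩ B = elements in both A and B
A ∩ B = {14}
Checking if 7 ∈ A ∩ B
7 is not in A ∩ B → False

7 ∉ A ∩ B


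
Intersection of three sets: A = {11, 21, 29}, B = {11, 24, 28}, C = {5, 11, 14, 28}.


A ∩ B = {11}
(A ∩ B) ∩ C = {11}

A ∩ B ∩ C = {11}


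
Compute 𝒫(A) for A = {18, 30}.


|A| = 2, so |P(A)| = 2^2 = 4
Enumerate subsets by cardinality (0 to 2):
∅, {18}, {30}, {18, 30}

P(A) has 4 subsets: ∅, {18}, {30}, {18, 30}


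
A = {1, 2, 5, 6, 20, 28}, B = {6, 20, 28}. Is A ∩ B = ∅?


Disjoint means A ∩ B = ∅.
A ∩ B = {6, 20, 28}
A ∩ B ≠ ∅, so A and B are NOT disjoint.

No, A and B are not disjoint (A ∩ B = {6, 20, 28})


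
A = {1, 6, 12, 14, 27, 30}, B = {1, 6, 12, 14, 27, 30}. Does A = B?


Two sets are equal iff they have exactly the same elements.
A = {1, 6, 12, 14, 27, 30}
B = {1, 6, 12, 14, 27, 30}
Same elements → A = B

Yes, A = B


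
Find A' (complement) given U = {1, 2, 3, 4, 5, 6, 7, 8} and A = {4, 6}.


Aᶜ = U \ A = elements in U but not in A
U = {1, 2, 3, 4, 5, 6, 7, 8}
A = {4, 6}
Aᶜ = {1, 2, 3, 5, 7, 8}

Aᶜ = {1, 2, 3, 5, 7, 8}


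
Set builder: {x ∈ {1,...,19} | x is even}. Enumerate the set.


Checking each candidate:
Condition: even numbers in {1,...,19}
Result = {2, 4, 6, 8, 10, 12, 14, 16, 18}

{2, 4, 6, 8, 10, 12, 14, 16, 18}


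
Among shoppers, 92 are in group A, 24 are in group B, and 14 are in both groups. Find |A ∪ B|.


|A ∪ B| = |A| + |B| - |A ∩ B|
= 92 + 24 - 14
= 102

|A ∪ B| = 102


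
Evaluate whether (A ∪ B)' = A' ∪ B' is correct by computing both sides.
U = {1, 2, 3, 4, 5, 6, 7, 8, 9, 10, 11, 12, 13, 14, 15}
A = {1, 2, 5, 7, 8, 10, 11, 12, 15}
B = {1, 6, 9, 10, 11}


LHS: A ∪ B = {1, 2, 5, 6, 7, 8, 9, 10, 11, 12, 15}
(A ∪ B)' = U \ (A ∪ B) = {3, 4, 13, 14}
A' = {3, 4, 6, 9, 13, 14}, B' = {2, 3, 4, 5, 7, 8, 12, 13, 14, 15}
Claimed RHS: A' ∪ B' = {2, 3, 4, 5, 6, 7, 8, 9, 12, 13, 14, 15}
Identity is INVALID: LHS = {3, 4, 13, 14} but the RHS claimed here equals {2, 3, 4, 5, 6, 7, 8, 9, 12, 13, 14, 15}. The correct form is (A ∪ B)' = A' ∩ B'.

Identity is invalid: (A ∪ B)' = {3, 4, 13, 14} but A' ∪ B' = {2, 3, 4, 5, 6, 7, 8, 9, 12, 13, 14, 15}. The correct De Morgan law is (A ∪ B)' = A' ∩ B'.


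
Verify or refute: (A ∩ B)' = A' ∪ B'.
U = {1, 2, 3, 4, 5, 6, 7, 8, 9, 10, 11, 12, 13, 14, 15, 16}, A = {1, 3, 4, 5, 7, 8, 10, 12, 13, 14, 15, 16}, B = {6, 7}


LHS: A ∩ B = {7}
(A ∩ B)' = U \ (A ∩ B) = {1, 2, 3, 4, 5, 6, 8, 9, 10, 11, 12, 13, 14, 15, 16}
A' = {2, 6, 9, 11}, B' = {1, 2, 3, 4, 5, 8, 9, 10, 11, 12, 13, 14, 15, 16}
Claimed RHS: A' ∪ B' = {1, 2, 3, 4, 5, 6, 8, 9, 10, 11, 12, 13, 14, 15, 16}
Identity is VALID: LHS = RHS = {1, 2, 3, 4, 5, 6, 8, 9, 10, 11, 12, 13, 14, 15, 16} ✓

Identity is valid. (A ∩ B)' = A' ∪ B' = {1, 2, 3, 4, 5, 6, 8, 9, 10, 11, 12, 13, 14, 15, 16}


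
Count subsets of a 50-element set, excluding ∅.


Total subsets = 2^n = 2^50 = 1125899906842624
Non-empty subsets exclude the empty set: 2^n - 1
= 1125899906842624 - 1
= 1125899906842623

Number of non-empty subsets = 1125899906842623


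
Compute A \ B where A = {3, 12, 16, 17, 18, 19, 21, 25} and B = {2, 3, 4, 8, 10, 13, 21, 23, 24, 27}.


A \ B = elements in A but not in B
A = {3, 12, 16, 17, 18, 19, 21, 25}
B = {2, 3, 4, 8, 10, 13, 21, 23, 24, 27}
Remove from A any elements in B
A \ B = {12, 16, 17, 18, 19, 25}

A \ B = {12, 16, 17, 18, 19, 25}


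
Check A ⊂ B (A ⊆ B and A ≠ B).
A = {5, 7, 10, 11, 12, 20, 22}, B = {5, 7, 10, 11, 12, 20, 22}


A ⊂ B requires: A ⊆ B AND A ≠ B.
A ⊆ B? Yes
A = B? Yes
A = B, so A is not a PROPER subset.

No, A is not a proper subset of B


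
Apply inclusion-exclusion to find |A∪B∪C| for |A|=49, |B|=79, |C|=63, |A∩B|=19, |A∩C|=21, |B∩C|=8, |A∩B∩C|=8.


|A∪B∪C| = |A|+|B|+|C| - |A∩B|-|A∩C|-|B∩C| + |A∩B∩C|
= 49+79+63 - 19-21-8 + 8
= 191 - 48 + 8
= 151

|A ∪ B ∪ C| = 151


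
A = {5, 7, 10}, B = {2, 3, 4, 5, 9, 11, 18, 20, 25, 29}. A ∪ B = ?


A ∪ B = all elements in A or B (or both)
A = {5, 7, 10}
B = {2, 3, 4, 5, 9, 11, 18, 20, 25, 29}
A ∪ B = {2, 3, 4, 5, 7, 9, 10, 11, 18, 20, 25, 29}

A ∪ B = {2, 3, 4, 5, 7, 9, 10, 11, 18, 20, 25, 29}


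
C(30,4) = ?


C(n,k) = n! / (k!(n-k)!)
C(30,4) = 30! / (4!26!)
= 27405

C(30,4) = 27405


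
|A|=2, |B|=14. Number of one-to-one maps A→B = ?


An injection sends each of |A| = 2 inputs to a distinct output in B.
# injections = |B|·(|B|-1)·…·(|B|-|A|+1) = 14! / (14 - 2)!
= 14 × 13
= 182

Number of injections = 182


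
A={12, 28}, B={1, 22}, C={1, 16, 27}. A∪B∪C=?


A ∪ B = {1, 12, 22, 28}
(A ∪ B) ∪ C = {1, 12, 16, 22, 27, 28}

A ∪ B ∪ C = {1, 12, 16, 22, 27, 28}


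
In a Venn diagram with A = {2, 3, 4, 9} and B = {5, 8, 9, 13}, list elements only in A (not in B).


A = {2, 3, 4, 9}
B = {5, 8, 9, 13}
Region: only in A (not in B)
Elements: {2, 3, 4}

Elements only in A (not in B): {2, 3, 4}


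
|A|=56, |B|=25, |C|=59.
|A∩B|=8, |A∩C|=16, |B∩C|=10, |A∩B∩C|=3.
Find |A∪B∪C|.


|A∪B∪C| = |A|+|B|+|C| - |A∩B|-|A∩C|-|B∩C| + |A∩B∩C|
= 56+25+59 - 8-16-10 + 3
= 140 - 34 + 3
= 109

|A ∪ B ∪ C| = 109


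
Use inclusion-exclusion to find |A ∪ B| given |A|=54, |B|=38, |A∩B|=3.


|A ∪ B| = |A| + |B| - |A ∩ B|
= 54 + 38 - 3
= 89

|A ∪ B| = 89


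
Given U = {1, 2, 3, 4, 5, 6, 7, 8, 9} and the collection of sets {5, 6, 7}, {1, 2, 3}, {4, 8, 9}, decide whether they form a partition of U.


A partition requires: (1) non-empty parts, (2) pairwise disjoint, (3) union = U
Parts: {5, 6, 7}, {1, 2, 3}, {4, 8, 9}
Union of parts: {1, 2, 3, 4, 5, 6, 7, 8, 9}
U = {1, 2, 3, 4, 5, 6, 7, 8, 9}
All non-empty? True
Pairwise disjoint? True
Covers U? True

Yes, valid partition


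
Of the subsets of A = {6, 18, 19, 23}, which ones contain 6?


A subset of A contains 6 iff the remaining 3 elements form any subset of A \ {6}.
Count: 2^(n-1) = 2^3 = 8
Subsets containing 6: {6}, {6, 18}, {6, 19}, {6, 23}, {6, 18, 19}, {6, 18, 23}, {6, 19, 23}, {6, 18, 19, 23}

Subsets containing 6 (8 total): {6}, {6, 18}, {6, 19}, {6, 23}, {6, 18, 19}, {6, 18, 23}, {6, 19, 23}, {6, 18, 19, 23}


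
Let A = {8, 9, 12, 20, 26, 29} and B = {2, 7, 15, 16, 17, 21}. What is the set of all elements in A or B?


A ∪ B = all elements in A or B (or both)
A = {8, 9, 12, 20, 26, 29}
B = {2, 7, 15, 16, 17, 21}
A ∪ B = {2, 7, 8, 9, 12, 15, 16, 17, 20, 21, 26, 29}

A ∪ B = {2, 7, 8, 9, 12, 15, 16, 17, 20, 21, 26, 29}


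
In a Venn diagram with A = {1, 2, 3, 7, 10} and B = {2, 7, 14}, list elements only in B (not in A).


A = {1, 2, 3, 7, 10}
B = {2, 7, 14}
Region: only in B (not in A)
Elements: {14}

Elements only in B (not in A): {14}


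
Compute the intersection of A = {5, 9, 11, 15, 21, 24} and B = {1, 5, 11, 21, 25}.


A ∩ B = elements in both A and B
A = {5, 9, 11, 15, 21, 24}
B = {1, 5, 11, 21, 25}
A ∩ B = {5, 11, 21}

A ∩ B = {5, 11, 21}


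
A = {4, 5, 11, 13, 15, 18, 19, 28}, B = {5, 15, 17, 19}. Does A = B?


Two sets are equal iff they have exactly the same elements.
A = {4, 5, 11, 13, 15, 18, 19, 28}
B = {5, 15, 17, 19}
Differences: {4, 11, 13, 17, 18, 28}
A ≠ B

No, A ≠ B


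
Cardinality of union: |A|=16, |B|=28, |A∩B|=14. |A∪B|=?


|A ∪ B| = |A| + |B| - |A ∩ B|
= 16 + 28 - 14
= 30

|A ∪ B| = 30


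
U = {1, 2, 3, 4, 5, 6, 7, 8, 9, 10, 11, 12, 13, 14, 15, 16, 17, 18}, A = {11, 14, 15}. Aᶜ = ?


Aᶜ = U \ A = elements in U but not in A
U = {1, 2, 3, 4, 5, 6, 7, 8, 9, 10, 11, 12, 13, 14, 15, 16, 17, 18}
A = {11, 14, 15}
Aᶜ = {1, 2, 3, 4, 5, 6, 7, 8, 9, 10, 12, 13, 16, 17, 18}

Aᶜ = {1, 2, 3, 4, 5, 6, 7, 8, 9, 10, 12, 13, 16, 17, 18}


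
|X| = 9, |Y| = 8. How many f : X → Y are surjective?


n = |X| = 9, k = |Y| = 8. Surjections via inclusion-exclusion:
S(n,k) = Σ(-1)^i × C(k,i) × (k-i)^n, i=0 to k
i=0: (-1)^0×C(8,0)×8^9 = 134217728
i=1: (-1)^1×C(8,1)×7^9 = -322828856
i=2: (-1)^2×C(8,2)×6^9 = 282175488
i=3: (-1)^3×C(8,3)×5^9 = -109375000
i=4: (-1)^4×C(8,4)×4^9 = 18350080
i=5: (-1)^5×C(8,5)×3^9 = -1102248
i=6: (-1)^6×C(8,6)×2^9 = 14336
i=7: (-1)^7×C(8,7)×1^9 = -8
i=8: (-1)^8×C(8,8)×0^9 = 0
Total = 1451520

Number of surjections = 1451520


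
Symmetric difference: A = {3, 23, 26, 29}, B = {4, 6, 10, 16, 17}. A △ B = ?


A △ B = (A \ B) ∪ (B \ A) = elements in exactly one of A or B
A \ B = {3, 23, 26, 29}
B \ A = {4, 6, 10, 16, 17}
A △ B = {3, 4, 6, 10, 16, 17, 23, 26, 29}

A △ B = {3, 4, 6, 10, 16, 17, 23, 26, 29}


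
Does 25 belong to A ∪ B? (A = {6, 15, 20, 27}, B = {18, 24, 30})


A = {6, 15, 20, 27}, B = {18, 24, 30}
A ∪ B = all elements in A or B
A ∪ B = {6, 15, 18, 20, 24, 27, 30}
Checking if 25 ∈ A ∪ B
25 is not in A ∪ B → False

25 ∉ A ∪ B


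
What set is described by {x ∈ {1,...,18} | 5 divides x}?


Checking each candidate:
Condition: multiples of 5 in {1,...,18}
Result = {5, 10, 15}

{5, 10, 15}


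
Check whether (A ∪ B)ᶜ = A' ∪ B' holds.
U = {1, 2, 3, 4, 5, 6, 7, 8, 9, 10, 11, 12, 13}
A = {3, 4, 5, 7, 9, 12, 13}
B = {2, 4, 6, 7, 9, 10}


LHS: A ∪ B = {2, 3, 4, 5, 6, 7, 9, 10, 12, 13}
(A ∪ B)' = U \ (A ∪ B) = {1, 8, 11}
A' = {1, 2, 6, 8, 10, 11}, B' = {1, 3, 5, 8, 11, 12, 13}
Claimed RHS: A' ∪ B' = {1, 2, 3, 5, 6, 8, 10, 11, 12, 13}
Identity is INVALID: LHS = {1, 8, 11} but the RHS claimed here equals {1, 2, 3, 5, 6, 8, 10, 11, 12, 13}. The correct form is (A ∪ B)' = A' ∩ B'.

Identity is invalid: (A ∪ B)' = {1, 8, 11} but A' ∪ B' = {1, 2, 3, 5, 6, 8, 10, 11, 12, 13}. The correct De Morgan law is (A ∪ B)' = A' ∩ B'.


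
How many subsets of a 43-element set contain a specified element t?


Subsets of A containing t correspond to subsets of A \ {t}, which has 42 elements.
Count = 2^(n-1) = 2^42
= 4398046511104

Number of subsets containing t = 4398046511104


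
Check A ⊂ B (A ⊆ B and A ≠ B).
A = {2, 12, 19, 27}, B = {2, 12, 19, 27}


A ⊂ B requires: A ⊆ B AND A ≠ B.
A ⊆ B? Yes
A = B? Yes
A = B, so A is not a PROPER subset.

No, A is not a proper subset of B


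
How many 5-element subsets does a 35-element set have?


C(n,k) = n! / (k!(n-k)!)
C(35,5) = 35! / (5!30!)
= 324632

C(35,5) = 324632


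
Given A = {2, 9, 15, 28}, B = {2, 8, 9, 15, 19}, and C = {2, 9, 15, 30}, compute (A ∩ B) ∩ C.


A ∩ B = {2, 9, 15}
(A ∩ B) ∩ C = {2, 9, 15}

A ∩ B ∩ C = {2, 9, 15}


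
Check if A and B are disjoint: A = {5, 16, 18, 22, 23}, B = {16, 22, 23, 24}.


Disjoint means A ∩ B = ∅.
A ∩ B = {16, 22, 23}
A ∩ B ≠ ∅, so A and B are NOT disjoint.

No, A and B are not disjoint (A ∩ B = {16, 22, 23})


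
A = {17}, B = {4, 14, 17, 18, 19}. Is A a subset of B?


A ⊆ B means every element of A is in B.
All elements of A are in B.
So A ⊆ B.

Yes, A ⊆ B


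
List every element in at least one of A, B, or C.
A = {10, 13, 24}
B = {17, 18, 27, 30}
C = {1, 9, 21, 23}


A ∪ B = {10, 13, 17, 18, 24, 27, 30}
(A ∪ B) ∪ C = {1, 9, 10, 13, 17, 18, 21, 23, 24, 27, 30}

A ∪ B ∪ C = {1, 9, 10, 13, 17, 18, 21, 23, 24, 27, 30}


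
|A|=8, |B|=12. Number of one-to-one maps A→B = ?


An injection sends each of |A| = 8 inputs to a distinct output in B.
# injections = |B|·(|B|-1)·…·(|B|-|A|+1) = 12! / (12 - 8)!
= 12 × 11 × 10 × 9 × 8 × 7 × 6 × 5
= 19958400

Number of injections = 19958400


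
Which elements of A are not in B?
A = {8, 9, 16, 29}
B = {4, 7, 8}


A \ B = elements in A but not in B
A = {8, 9, 16, 29}
B = {4, 7, 8}
Remove from A any elements in B
A \ B = {9, 16, 29}

A \ B = {9, 16, 29}


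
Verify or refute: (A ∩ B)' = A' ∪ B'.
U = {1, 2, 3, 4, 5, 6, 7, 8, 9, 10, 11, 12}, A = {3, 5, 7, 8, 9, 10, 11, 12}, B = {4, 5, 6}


LHS: A ∩ B = {5}
(A ∩ B)' = U \ (A ∩ B) = {1, 2, 3, 4, 6, 7, 8, 9, 10, 11, 12}
A' = {1, 2, 4, 6}, B' = {1, 2, 3, 7, 8, 9, 10, 11, 12}
Claimed RHS: A' ∪ B' = {1, 2, 3, 4, 6, 7, 8, 9, 10, 11, 12}
Identity is VALID: LHS = RHS = {1, 2, 3, 4, 6, 7, 8, 9, 10, 11, 12} ✓

Identity is valid. (A ∩ B)' = A' ∪ B' = {1, 2, 3, 4, 6, 7, 8, 9, 10, 11, 12}


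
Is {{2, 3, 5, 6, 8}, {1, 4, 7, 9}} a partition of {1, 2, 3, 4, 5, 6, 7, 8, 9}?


A partition requires: (1) non-empty parts, (2) pairwise disjoint, (3) union = U
Parts: {2, 3, 5, 6, 8}, {1, 4, 7, 9}
Union of parts: {1, 2, 3, 4, 5, 6, 7, 8, 9}
U = {1, 2, 3, 4, 5, 6, 7, 8, 9}
All non-empty? True
Pairwise disjoint? True
Covers U? True

Yes, valid partition


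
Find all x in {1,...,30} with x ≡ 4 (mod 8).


Checking each candidate:
Condition: x in {1,...,30} with x ≡ 4 (mod 8)
Result = {4, 12, 20, 28}

{4, 12, 20, 28}


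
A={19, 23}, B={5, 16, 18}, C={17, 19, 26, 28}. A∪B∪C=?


A ∪ B = {5, 16, 18, 19, 23}
(A ∪ B) ∪ C = {5, 16, 17, 18, 19, 23, 26, 28}

A ∪ B ∪ C = {5, 16, 17, 18, 19, 23, 26, 28}


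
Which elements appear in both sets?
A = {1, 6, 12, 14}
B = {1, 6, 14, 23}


A ∩ B = elements in both A and B
A = {1, 6, 12, 14}
B = {1, 6, 14, 23}
A ∩ B = {1, 6, 14}

A ∩ B = {1, 6, 14}


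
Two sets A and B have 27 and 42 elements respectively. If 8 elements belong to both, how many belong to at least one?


|A ∪ B| = |A| + |B| - |A ∩ B|
= 27 + 42 - 8
= 61

|A ∪ B| = 61


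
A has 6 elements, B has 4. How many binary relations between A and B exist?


A relation from A to B is any subset of A × B.
|A × B| = 6 × 4 = 24
# relations = 2^|A × B| = 2^24 = 16777216

Number of relations = 16777216


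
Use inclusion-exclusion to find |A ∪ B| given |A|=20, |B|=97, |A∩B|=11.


|A ∪ B| = |A| + |B| - |A ∩ B|
= 20 + 97 - 11
= 106

|A ∪ B| = 106
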